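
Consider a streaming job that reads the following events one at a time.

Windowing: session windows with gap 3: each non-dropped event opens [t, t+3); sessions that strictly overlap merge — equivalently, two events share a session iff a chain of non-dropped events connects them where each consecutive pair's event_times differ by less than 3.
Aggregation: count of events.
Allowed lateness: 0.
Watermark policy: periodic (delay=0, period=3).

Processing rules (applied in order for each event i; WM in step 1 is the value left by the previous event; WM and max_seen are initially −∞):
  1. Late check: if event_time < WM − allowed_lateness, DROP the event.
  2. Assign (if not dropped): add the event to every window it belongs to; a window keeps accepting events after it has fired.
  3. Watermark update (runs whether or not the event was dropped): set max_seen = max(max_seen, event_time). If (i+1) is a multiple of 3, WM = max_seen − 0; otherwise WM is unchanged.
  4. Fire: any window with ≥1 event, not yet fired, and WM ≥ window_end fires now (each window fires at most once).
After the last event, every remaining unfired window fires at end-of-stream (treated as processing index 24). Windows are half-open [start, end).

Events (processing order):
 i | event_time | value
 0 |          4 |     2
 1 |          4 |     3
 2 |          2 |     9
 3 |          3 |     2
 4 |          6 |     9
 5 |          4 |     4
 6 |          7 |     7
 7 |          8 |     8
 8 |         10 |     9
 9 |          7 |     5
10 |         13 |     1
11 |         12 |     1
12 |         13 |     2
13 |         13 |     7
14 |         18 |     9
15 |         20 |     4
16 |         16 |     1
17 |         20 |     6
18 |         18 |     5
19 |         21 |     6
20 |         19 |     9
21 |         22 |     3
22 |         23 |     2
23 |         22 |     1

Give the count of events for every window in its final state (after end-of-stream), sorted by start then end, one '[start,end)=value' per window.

[2,16)=12 [18,26)=7

i=0 t=4 v=2: → [4,7); WM=−∞
i=1 t=4 v=3: → [4,7); WM=−∞
i=2 t=2 v=9: → [2,7); WM=4
i=3 t=3 v=2: DROP (t<4-0); WM=4
i=4 t=6 v=9: → [2,9); WM=4
i=5 t=4 v=4: → [2,9); WM=6
i=6 t=7 v=7: → [2,10); WM=6
i=7 t=8 v=8: → [2,11); WM=6
i=8 t=10 v=9: → [2,13); WM=10
i=9 t=7 v=5: DROP (t<10-0); WM=10
i=10 t=13 v=1: → [13,16); WM=10
i=11 t=12 v=1: → [2,16); WM=13
i=12 t=13 v=2: → [2,16); WM=13
i=13 t=13 v=7: → [2,16); WM=13
i=14 t=18 v=9: → [18,21); WM=18
i=15 t=20 v=4: → [18,23); WM=18
i=16 t=16 v=1: DROP (t<18-0); WM=18
i=17 t=20 v=6: → [18,23); WM=20
i=18 t=18 v=5: DROP (t<20-0); WM=20
i=19 t=21 v=6: → [18,24); WM=20
i=20 t=19 v=9: DROP (t<20-0); WM=21
i=21 t=22 v=3: → [18,25); WM=21
i=22 t=23 v=2: → [18,26); WM=21
i=23 t=22 v=1: → [18,26); WM=23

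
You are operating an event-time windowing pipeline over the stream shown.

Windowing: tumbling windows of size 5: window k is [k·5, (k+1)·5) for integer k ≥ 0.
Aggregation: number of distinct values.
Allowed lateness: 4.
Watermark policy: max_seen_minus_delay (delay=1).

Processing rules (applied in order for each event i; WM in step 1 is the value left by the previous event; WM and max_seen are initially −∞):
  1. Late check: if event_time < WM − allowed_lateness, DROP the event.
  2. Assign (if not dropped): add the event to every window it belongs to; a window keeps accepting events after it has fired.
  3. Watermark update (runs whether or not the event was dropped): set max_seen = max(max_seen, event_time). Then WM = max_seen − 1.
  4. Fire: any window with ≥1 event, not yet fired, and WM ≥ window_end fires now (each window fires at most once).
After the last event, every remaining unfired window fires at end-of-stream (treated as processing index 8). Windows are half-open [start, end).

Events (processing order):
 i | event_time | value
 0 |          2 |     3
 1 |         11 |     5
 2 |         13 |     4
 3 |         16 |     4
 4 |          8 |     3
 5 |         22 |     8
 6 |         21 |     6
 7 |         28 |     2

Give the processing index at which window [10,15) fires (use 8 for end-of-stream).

3

i=0 t=2 v=3: → [0,5); WM=1
i=1 t=11 v=5: → [10,15); WM=10; [0,5) fires=1
i=2 t=13 v=4: → [10,15); WM=12
i=3 t=16 v=4: → [15,20); WM=15; [10,15) fires=2
i=4 t=8 v=3: DROP (t<15-4); WM=15
i=5 t=22 v=8: → [20,25); WM=21; [15,20) fires=1
i=6 t=21 v=6: → [20,25); WM=21
i=7 t=28 v=2: → [25,30); WM=27; [20,25) fires=2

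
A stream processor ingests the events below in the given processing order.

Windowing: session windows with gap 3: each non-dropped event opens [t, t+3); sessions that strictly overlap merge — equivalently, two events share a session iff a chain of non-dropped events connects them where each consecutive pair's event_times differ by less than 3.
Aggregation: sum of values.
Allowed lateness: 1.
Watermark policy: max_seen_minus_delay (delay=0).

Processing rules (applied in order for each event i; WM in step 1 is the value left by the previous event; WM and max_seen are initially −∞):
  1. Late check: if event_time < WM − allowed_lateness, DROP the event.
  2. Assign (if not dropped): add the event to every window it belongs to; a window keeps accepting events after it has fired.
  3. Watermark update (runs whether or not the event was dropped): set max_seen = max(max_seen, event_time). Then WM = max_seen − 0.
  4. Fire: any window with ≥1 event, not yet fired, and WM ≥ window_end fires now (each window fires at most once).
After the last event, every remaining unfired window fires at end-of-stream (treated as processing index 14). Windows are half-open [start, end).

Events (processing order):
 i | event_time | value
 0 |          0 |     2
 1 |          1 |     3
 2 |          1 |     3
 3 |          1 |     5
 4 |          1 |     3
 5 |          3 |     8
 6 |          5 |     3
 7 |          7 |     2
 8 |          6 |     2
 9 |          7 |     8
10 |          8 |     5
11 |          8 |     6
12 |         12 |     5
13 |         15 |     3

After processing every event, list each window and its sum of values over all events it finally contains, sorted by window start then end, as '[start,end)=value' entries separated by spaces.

i=0 t=0 v=2: → [0,3); WM=0
i=1 t=1 v=3: → [0,4); WM=1
i=2 t=1 v=3: → [0,4); WM=1
i=3 t=1 v=5: → [0,4); WM=1
i=4 t=1 v=3: → [0,4); WM=1
i=5 t=3 v=8: → [0,6); WM=3
i=6 t=5 v=3: → [0,8); WM=5
i=7 t=7 v=2: → [0,10); WM=7
i=8 t=6 v=2: → [0,10); WM=7
i=9 t=7 v=8: → [0,10); WM=7
i=10 t=8 v=5: → [0,11); WM=8
i=11 t=8 v=6: → [0,11); WM=8
i=12 t=12 v=5: → [12,15); WM=12
i=13 t=15 v=3: → [15,18); WM=15

[0,11)=50 [12,15)=5 [15,18)=3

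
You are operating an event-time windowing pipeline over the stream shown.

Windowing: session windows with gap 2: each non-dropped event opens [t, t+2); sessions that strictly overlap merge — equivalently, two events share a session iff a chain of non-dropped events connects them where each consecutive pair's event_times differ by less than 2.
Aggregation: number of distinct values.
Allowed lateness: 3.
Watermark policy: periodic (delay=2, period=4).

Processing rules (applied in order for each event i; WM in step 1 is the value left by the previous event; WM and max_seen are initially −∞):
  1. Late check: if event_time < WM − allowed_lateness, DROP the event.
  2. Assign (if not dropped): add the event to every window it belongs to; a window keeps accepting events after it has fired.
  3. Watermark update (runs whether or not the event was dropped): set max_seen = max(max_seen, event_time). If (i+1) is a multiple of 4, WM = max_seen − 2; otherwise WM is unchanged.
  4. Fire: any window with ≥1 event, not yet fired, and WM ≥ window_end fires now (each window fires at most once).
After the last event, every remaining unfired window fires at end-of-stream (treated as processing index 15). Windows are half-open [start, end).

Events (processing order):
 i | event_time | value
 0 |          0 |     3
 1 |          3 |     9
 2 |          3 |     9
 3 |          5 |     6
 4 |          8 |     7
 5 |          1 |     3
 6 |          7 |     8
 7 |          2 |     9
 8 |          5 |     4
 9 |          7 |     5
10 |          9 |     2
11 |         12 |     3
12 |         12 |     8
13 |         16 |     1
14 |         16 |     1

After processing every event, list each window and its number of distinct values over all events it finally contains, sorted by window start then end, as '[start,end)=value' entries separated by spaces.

i=0 t=0 v=3: → [0,2); WM=−∞
i=1 t=3 v=9: → [3,5); WM=−∞
i=2 t=3 v=9: → [3,5); WM=−∞
i=3 t=5 v=6: → [5,7); WM=3
i=4 t=8 v=7: → [8,10); WM=3
i=5 t=1 v=3: → [0,3); WM=3
i=6 t=7 v=8: → [7,10); WM=3
i=7 t=2 v=9: → [0,5); WM=6
i=8 t=5 v=4: → [5,7); WM=6
i=9 t=7 v=5: → [7,10); WM=6
i=10 t=9 v=2: → [7,11); WM=6
i=11 t=12 v=3: → [12,14); WM=10
i=12 t=12 v=8: → [12,14); WM=10
i=13 t=16 v=1: → [16,18); WM=10
i=14 t=16 v=1: → [16,18); WM=10

[0,5)=2 [5,7)=2 [7,11)=4 [12,14)=2 [16,18)=1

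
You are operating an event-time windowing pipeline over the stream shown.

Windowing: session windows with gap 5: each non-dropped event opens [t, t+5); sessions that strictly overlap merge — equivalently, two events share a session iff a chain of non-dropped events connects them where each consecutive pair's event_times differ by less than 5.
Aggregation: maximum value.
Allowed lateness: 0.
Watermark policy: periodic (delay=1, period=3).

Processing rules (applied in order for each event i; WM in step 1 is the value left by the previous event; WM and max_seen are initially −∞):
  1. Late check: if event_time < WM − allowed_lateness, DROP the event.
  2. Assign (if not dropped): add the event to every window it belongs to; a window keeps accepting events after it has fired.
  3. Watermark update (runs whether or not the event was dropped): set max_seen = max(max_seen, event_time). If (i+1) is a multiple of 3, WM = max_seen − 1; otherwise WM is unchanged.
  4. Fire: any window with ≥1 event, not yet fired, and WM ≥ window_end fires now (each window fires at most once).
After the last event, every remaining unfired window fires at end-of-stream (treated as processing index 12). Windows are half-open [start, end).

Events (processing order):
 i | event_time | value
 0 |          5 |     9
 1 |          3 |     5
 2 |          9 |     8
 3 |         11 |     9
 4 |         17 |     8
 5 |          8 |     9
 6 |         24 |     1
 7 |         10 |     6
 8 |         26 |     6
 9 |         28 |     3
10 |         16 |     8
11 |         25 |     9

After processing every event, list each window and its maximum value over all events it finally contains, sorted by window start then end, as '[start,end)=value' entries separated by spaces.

[3,16)=9 [17,22)=8 [24,33)=9

i=0 t=5 v=9: → [5,10); WM=−∞
i=1 t=3 v=5: → [3,10); WM=−∞
i=2 t=9 v=8: → [3,14); WM=8
i=3 t=11 v=9: → [3,16); WM=8
i=4 t=17 v=8: → [17,22); WM=8
i=5 t=8 v=9: → [3,16); WM=16
i=6 t=24 v=1: → [24,29); WM=16
i=7 t=10 v=6: DROP (t<16-0); WM=16
i=8 t=26 v=6: → [24,31); WM=25
i=9 t=28 v=3: → [24,33); WM=25
i=10 t=16 v=8: DROP (t<25-0); WM=25
i=11 t=25 v=9: → [24,33); WM=27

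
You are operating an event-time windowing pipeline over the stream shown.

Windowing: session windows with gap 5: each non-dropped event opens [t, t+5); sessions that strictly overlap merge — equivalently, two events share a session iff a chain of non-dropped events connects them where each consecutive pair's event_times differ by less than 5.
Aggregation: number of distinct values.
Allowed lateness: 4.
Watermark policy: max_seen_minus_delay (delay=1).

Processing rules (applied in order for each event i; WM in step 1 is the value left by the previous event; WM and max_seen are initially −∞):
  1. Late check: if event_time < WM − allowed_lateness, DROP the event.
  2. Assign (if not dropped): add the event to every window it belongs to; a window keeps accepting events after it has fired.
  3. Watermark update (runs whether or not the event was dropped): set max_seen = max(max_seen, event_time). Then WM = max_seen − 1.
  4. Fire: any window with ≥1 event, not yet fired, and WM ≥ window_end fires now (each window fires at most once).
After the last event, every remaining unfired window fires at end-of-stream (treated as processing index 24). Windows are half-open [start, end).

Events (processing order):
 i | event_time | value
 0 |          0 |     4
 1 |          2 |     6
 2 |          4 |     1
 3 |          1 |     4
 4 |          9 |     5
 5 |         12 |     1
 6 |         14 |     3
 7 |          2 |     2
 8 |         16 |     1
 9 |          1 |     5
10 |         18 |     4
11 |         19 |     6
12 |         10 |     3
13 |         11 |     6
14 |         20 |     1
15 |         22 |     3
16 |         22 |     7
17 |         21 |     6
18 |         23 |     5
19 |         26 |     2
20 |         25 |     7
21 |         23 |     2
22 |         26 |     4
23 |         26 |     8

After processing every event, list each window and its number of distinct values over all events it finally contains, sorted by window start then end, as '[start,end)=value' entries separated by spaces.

i=0 t=0 v=4: → [0,5); WM=-1
i=1 t=2 v=6: → [0,7); WM=1
i=2 t=4 v=1: → [0,9); WM=3
i=3 t=1 v=4: → [0,9); WM=3
i=4 t=9 v=5: → [9,14); WM=8
i=5 t=12 v=1: → [9,17); WM=11
i=6 t=14 v=3: → [9,19); WM=13
i=7 t=2 v=2: DROP (t<13-4); WM=13
i=8 t=16 v=1: → [9,21); WM=15
i=9 t=1 v=5: DROP (t<15-4); WM=15
i=10 t=18 v=4: → [9,23); WM=17
i=11 t=19 v=6: → [9,24); WM=18
i=12 t=10 v=3: DROP (t<18-4); WM=18
i=13 t=11 v=6: DROP (t<18-4); WM=18
i=14 t=20 v=1: → [9,25); WM=19
i=15 t=22 v=3: → [9,27); WM=21
i=16 t=22 v=7: → [9,27); WM=21
i=17 t=21 v=6: → [9,27); WM=21
i=18 t=23 v=5: → [9,28); WM=22
i=19 t=26 v=2: → [9,31); WM=25
i=20 t=25 v=7: → [9,31); WM=25
i=21 t=23 v=2: → [9,31); WM=25
i=22 t=26 v=4: → [9,31); WM=25
i=23 t=26 v=8: → [9,31); WM=25

[0,9)=3 [9,31)=8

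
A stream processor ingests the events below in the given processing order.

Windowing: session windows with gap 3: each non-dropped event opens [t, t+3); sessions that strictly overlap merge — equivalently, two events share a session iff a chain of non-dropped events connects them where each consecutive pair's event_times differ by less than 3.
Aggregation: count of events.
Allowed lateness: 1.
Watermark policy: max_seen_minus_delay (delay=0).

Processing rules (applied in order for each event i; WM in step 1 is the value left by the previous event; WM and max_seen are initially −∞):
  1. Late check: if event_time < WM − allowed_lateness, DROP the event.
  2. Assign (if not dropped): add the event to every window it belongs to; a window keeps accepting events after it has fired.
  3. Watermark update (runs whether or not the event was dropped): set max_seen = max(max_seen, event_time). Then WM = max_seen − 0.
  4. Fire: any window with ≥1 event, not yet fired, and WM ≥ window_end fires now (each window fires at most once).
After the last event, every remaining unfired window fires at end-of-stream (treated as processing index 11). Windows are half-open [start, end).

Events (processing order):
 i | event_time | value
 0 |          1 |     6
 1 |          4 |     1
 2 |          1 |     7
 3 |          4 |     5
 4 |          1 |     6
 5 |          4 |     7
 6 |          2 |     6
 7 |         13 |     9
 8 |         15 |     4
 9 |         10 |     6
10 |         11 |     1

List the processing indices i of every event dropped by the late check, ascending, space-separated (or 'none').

2 4 6 9 10

i=0 t=1 v=6: → [1,4); WM=1
i=1 t=4 v=1: → [4,7); WM=4
i=2 t=1 v=7: DROP (t<4-1); WM=4
i=3 t=4 v=5: → [4,7); WM=4
i=4 t=1 v=6: DROP (t<4-1); WM=4
i=5 t=4 v=7: → [4,7); WM=4
i=6 t=2 v=6: DROP (t<4-1); WM=4
i=7 t=13 v=9: → [13,16); WM=13
i=8 t=15 v=4: → [13,18); WM=15
i=9 t=10 v=6: DROP (t<15-1); WM=15
i=10 t=11 v=1: DROP (t<15-1); WM=15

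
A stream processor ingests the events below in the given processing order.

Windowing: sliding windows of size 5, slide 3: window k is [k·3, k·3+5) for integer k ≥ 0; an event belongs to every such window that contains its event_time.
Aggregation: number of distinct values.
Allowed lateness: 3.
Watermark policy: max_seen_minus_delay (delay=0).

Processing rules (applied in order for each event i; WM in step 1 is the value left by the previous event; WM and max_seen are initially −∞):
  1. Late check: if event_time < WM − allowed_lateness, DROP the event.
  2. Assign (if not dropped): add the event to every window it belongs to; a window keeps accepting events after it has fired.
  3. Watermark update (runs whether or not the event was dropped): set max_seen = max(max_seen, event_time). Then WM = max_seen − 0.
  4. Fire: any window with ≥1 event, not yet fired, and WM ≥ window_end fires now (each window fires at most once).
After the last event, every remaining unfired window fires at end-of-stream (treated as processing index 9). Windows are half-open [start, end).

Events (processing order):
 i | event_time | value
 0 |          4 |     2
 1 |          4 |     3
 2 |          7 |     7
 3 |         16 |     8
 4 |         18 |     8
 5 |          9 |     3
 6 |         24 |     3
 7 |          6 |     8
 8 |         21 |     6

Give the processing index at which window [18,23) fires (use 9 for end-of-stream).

i=0 t=4 v=2: → [3,8),[0,5); WM=4
i=1 t=4 v=3: → [3,8),[0,5); WM=4
i=2 t=7 v=7: → [6,11),[3,8); WM=7; [0,5) fires=2
i=3 t=16 v=8: → [15,20),[12,17); WM=16; [3,8) fires=3 [6,11) fires=1
i=4 t=18 v=8: → [18,23),[15,20); WM=18; [12,17) fires=1
i=5 t=9 v=3: DROP (t<18-3); WM=18
i=6 t=24 v=3: → [24,29),[21,26); WM=24; [15,20) fires=1 [18,23) fires=1
i=7 t=6 v=8: DROP (t<24-3); WM=24
i=8 t=21 v=6: → [21,26),[18,23); WM=24

6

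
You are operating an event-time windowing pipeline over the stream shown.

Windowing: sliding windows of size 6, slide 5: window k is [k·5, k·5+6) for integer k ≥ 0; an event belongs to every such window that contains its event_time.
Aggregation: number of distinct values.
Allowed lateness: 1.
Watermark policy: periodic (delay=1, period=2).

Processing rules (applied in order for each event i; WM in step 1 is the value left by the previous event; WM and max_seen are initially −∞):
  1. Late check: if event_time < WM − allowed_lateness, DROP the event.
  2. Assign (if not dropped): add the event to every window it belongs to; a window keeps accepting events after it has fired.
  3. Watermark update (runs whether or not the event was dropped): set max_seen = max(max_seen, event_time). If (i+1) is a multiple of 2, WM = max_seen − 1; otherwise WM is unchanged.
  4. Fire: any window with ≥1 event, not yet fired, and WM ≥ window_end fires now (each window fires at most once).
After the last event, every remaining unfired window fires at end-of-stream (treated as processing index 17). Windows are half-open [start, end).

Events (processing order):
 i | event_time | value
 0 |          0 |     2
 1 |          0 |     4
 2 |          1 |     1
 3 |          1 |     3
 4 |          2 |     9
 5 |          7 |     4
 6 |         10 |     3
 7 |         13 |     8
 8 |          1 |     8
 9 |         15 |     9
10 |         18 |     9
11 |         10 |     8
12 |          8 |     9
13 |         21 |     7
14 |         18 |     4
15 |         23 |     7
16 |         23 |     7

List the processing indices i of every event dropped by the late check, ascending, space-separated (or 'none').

i=0 t=0 v=2: → [0,6); WM=−∞
i=1 t=0 v=4: → [0,6); WM=-1
i=2 t=1 v=1: → [0,6); WM=-1
i=3 t=1 v=3: → [0,6); WM=0
i=4 t=2 v=9: → [0,6); WM=0
i=5 t=7 v=4: → [5,11); WM=6; [0,6) fires=5
i=6 t=10 v=3: → [10,16),[5,11); WM=6
i=7 t=13 v=8: → [10,16); WM=12; [5,11) fires=2
i=8 t=1 v=8: DROP (t<12-1); WM=12
i=9 t=15 v=9: → [15,21),[10,16); WM=14
i=10 t=18 v=9: → [15,21); WM=14
i=11 t=10 v=8: DROP (t<14-1); WM=17; [10,16) fires=3
i=12 t=8 v=9: DROP (t<17-1); WM=17
i=13 t=21 v=7: → [20,26); WM=20
i=14 t=18 v=4: DROP (t<20-1); WM=20
i=15 t=23 v=7: → [20,26); WM=22; [15,21) fires=1
i=16 t=23 v=7: → [20,26); WM=22

8 11 12 14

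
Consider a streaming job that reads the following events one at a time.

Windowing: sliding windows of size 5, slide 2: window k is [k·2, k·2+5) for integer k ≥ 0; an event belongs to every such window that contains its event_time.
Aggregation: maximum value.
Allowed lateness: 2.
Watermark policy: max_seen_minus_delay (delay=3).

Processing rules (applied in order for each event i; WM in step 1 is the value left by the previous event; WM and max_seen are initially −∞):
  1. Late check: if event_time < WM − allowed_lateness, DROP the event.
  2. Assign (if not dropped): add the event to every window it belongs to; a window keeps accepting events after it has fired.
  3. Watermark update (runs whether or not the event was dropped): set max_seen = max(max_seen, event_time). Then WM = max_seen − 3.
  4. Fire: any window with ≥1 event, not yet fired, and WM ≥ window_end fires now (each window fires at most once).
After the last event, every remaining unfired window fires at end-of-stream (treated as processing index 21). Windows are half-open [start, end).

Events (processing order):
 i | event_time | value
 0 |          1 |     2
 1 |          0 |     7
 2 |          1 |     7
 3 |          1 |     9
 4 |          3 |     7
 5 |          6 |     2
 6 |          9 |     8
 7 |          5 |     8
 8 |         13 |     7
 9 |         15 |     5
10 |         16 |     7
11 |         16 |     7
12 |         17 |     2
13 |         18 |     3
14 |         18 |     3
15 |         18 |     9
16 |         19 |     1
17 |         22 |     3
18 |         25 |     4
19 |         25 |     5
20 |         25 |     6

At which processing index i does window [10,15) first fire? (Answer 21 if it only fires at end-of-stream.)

i=0 t=1 v=2: → [0,5); WM=-2
i=1 t=0 v=7: → [0,5); WM=-2
i=2 t=1 v=7: → [0,5); WM=-2
i=3 t=1 v=9: → [0,5); WM=-2
i=4 t=3 v=7: → [2,7),[0,5); WM=0
i=5 t=6 v=2: → [6,11),[4,9),[2,7); WM=3
i=6 t=9 v=8: → [8,13),[6,11); WM=6; [0,5) fires=9
i=7 t=5 v=8: → [4,9),[2,7); WM=6
i=8 t=13 v=7: → [12,17),[10,15); WM=10; [2,7) fires=8 [4,9) fires=8
i=9 t=15 v=5: → [14,19),[12,17); WM=12; [6,11) fires=8
i=10 t=16 v=7: → [16,21),[14,19),[12,17); WM=13; [8,13) fires=8
i=11 t=16 v=7: → [16,21),[14,19),[12,17); WM=13
i=12 t=17 v=2: → [16,21),[14,19); WM=14
i=13 t=18 v=3: → [18,23),[16,21),[14,19); WM=15; [10,15) fires=7
i=14 t=18 v=3: → [18,23),[16,21),[14,19); WM=15
i=15 t=18 v=9: → [18,23),[16,21),[14,19); WM=15
i=16 t=19 v=1: → [18,23),[16,21); WM=16
i=17 t=22 v=3: → [22,27),[20,25),[18,23); WM=19; [12,17) fires=7 [14,19) fires=9
i=18 t=25 v=4: → [24,29),[22,27); WM=22; [16,21) fires=9
i=19 t=25 v=5: → [24,29),[22,27); WM=22
i=20 t=25 v=6: → [24,29),[22,27); WM=22

13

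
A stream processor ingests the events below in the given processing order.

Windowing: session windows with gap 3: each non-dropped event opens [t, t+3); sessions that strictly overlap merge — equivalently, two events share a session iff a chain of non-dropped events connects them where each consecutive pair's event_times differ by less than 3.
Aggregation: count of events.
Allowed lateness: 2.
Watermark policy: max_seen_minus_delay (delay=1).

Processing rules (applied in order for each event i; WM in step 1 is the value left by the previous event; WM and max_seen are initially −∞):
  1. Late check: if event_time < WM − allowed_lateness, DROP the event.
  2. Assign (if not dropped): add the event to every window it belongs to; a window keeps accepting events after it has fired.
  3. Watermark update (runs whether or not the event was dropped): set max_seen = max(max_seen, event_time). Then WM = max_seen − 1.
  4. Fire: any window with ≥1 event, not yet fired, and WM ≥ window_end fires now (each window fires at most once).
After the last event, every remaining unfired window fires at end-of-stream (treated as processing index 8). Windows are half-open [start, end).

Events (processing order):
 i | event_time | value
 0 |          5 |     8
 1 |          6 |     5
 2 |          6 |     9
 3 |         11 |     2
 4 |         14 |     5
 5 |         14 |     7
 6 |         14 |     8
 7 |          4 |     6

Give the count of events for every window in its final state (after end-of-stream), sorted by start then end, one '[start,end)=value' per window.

[5,9)=3 [11,14)=1 [14,17)=3

i=0 t=5 v=8: → [5,8); WM=4
i=1 t=6 v=5: → [5,9); WM=5
i=2 t=6 v=9: → [5,9); WM=5
i=3 t=11 v=2: → [11,14); WM=10
i=4 t=14 v=5: → [14,17); WM=13
i=5 t=14 v=7: → [14,17); WM=13
i=6 t=14 v=8: → [14,17); WM=13
i=7 t=4 v=6: DROP (t<13-2); WM=13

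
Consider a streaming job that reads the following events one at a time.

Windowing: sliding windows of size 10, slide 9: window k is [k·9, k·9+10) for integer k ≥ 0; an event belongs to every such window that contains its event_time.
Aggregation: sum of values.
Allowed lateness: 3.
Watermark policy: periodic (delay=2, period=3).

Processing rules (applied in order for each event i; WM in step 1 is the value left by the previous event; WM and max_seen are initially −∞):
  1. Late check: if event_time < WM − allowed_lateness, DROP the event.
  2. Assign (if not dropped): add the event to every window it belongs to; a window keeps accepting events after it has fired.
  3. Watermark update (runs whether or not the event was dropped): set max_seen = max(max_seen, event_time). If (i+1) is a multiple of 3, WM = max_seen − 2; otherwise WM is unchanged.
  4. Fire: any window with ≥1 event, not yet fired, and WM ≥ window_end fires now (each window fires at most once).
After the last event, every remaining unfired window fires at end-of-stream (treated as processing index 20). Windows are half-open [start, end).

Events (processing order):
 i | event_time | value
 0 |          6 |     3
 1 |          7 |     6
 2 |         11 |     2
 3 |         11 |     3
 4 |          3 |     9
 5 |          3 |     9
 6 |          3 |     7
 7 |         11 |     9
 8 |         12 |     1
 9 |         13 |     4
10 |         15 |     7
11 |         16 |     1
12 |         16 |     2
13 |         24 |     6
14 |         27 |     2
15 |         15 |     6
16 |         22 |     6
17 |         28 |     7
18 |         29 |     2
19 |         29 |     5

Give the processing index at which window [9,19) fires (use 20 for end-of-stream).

14

i=0 t=6 v=3: → [0,10); WM=−∞
i=1 t=7 v=6: → [0,10); WM=−∞
i=2 t=11 v=2: → [9,19); WM=9
i=3 t=11 v=3: → [9,19); WM=9
i=4 t=3 v=9: DROP (t<9-3); WM=9
i=5 t=3 v=9: DROP (t<9-3); WM=9
i=6 t=3 v=7: DROP (t<9-3); WM=9
i=7 t=11 v=9: → [9,19); WM=9
i=8 t=12 v=1: → [9,19); WM=10; [0,10) fires=9
i=9 t=13 v=4: → [9,19); WM=10
i=10 t=15 v=7: → [9,19); WM=10
i=11 t=16 v=1: → [9,19); WM=14
i=12 t=16 v=2: → [9,19); WM=14
i=13 t=24 v=6: → [18,28); WM=14
i=14 t=27 v=2: → [27,37),[18,28); WM=25; [9,19) fires=29
i=15 t=15 v=6: DROP (t<25-3); WM=25
i=16 t=22 v=6: → [18,28); WM=25
i=17 t=28 v=7: → [27,37); WM=26
i=18 t=29 v=2: → [27,37); WM=26
i=19 t=29 v=5: → [27,37); WM=26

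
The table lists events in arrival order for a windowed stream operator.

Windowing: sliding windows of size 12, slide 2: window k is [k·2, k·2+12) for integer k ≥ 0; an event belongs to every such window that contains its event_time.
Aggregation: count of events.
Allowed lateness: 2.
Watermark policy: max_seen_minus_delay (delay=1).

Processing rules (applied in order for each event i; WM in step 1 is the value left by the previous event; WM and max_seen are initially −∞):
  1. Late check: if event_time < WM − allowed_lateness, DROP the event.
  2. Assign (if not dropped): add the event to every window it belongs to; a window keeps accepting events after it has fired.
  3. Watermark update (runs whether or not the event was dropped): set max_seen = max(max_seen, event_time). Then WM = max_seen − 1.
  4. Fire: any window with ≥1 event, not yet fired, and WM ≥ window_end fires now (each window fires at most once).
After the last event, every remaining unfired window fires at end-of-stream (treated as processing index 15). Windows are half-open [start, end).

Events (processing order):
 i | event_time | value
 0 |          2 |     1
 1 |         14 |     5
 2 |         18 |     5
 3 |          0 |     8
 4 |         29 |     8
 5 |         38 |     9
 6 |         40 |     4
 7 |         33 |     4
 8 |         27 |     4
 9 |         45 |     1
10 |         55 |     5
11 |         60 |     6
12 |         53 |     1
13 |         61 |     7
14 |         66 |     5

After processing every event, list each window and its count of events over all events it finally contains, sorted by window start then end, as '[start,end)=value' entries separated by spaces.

[0,12)=1 [2,14)=1 [4,16)=1 [6,18)=1 [8,20)=2 [10,22)=2 [12,24)=2 [14,26)=2 [16,28)=1 [18,30)=2 [20,32)=1 [22,34)=1 [24,36)=1 [26,38)=1 [28,40)=2 [30,42)=2 [32,44)=2 [34,46)=3 [36,48)=3 [38,50)=3 [40,52)=2 [42,54)=1 [44,56)=2 [46,58)=1 [48,60)=1 [50,62)=3 [52,64)=3 [54,66)=3 [56,68)=3 [58,70)=3 [60,72)=3 [62,74)=1 [64,76)=1 [66,78)=1

i=0 t=2 v=1: → [2,14),[0,12); WM=1
i=1 t=14 v=5: → [14,26),[12,24),[10,22),[8,20),[6,18),[4,16); WM=13; [0,12) fires=1
i=2 t=18 v=5: → [18,30),[16,28),[14,26),[12,24),[10,22),[8,20); WM=17; [2,14) fires=1 [4,16) fires=1
i=3 t=0 v=8: DROP (t<17-2); WM=17
i=4 t=29 v=8: → [28,40),[26,38),[24,36),[22,34),[20,32),[18,30); WM=28; [6,18) fires=1 [8,20) fires=2 [10,22) fires=2 [12,24) fires=2 [14,26) fires=2 [16,28) fires=1
i=5 t=38 v=9: → [38,50),[36,48),[34,46),[32,44),[30,42),[28,40); WM=37; [18,30) fires=2 [20,32) fires=1 [22,34) fires=1 [24,36) fires=1
i=6 t=40 v=4: → [40,52),[38,50),[36,48),[34,46),[32,44),[30,42); WM=39; [26,38) fires=1
i=7 t=33 v=4: DROP (t<39-2); WM=39
i=8 t=27 v=4: DROP (t<39-2); WM=39
i=9 t=45 v=1: → [44,56),[42,54),[40,52),[38,50),[36,48),[34,46); WM=44; [28,40) fires=2 [30,42) fires=2 [32,44) fires=2
i=10 t=55 v=5: → [54,66),[52,64),[50,62),[48,60),[46,58),[44,56); WM=54; [34,46) fires=3 [36,48) fires=3 [38,50) fires=3 [40,52) fires=2 [42,54) fires=1
i=11 t=60 v=6: → [60,72),[58,70),[56,68),[54,66),[52,64),[50,62); WM=59; [44,56) fires=2 [46,58) fires=1
i=12 t=53 v=1: DROP (t<59-2); WM=59
i=13 t=61 v=7: → [60,72),[58,70),[56,68),[54,66),[52,64),[50,62); WM=60; [48,60) fires=1
i=14 t=66 v=5: → [66,78),[64,76),[62,74),[60,72),[58,70),[56,68); WM=65; [50,62) fires=3 [52,64) fires=3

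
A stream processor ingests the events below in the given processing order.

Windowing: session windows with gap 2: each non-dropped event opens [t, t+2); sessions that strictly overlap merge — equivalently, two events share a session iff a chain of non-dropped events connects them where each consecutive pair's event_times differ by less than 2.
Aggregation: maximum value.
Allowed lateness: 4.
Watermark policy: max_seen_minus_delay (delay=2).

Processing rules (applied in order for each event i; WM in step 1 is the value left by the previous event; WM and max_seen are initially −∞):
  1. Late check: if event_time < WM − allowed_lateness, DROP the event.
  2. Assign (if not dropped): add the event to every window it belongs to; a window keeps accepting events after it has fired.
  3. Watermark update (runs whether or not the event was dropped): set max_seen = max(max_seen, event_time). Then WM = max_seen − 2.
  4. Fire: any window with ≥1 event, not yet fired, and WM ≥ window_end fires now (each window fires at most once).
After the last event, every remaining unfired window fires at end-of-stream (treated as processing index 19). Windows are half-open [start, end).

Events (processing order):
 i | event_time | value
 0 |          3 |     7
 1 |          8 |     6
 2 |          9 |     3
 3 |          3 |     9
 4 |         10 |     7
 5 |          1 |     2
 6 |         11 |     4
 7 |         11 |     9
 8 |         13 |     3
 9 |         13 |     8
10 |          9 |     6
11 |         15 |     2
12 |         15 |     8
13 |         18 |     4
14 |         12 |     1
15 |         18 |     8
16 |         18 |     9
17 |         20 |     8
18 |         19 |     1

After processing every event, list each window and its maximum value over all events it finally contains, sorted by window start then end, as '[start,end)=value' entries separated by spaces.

[3,5)=9 [8,15)=9 [15,17)=8 [18,22)=9

i=0 t=3 v=7: → [3,5); WM=1
i=1 t=8 v=6: → [8,10); WM=6
i=2 t=9 v=3: → [8,11); WM=7
i=3 t=3 v=9: → [3,5); WM=7
i=4 t=10 v=7: → [8,12); WM=8
i=5 t=1 v=2: DROP (t<8-4); WM=8
i=6 t=11 v=4: → [8,13); WM=9
i=7 t=11 v=9: → [8,13); WM=9
i=8 t=13 v=3: → [13,15); WM=11
i=9 t=13 v=8: → [13,15); WM=11
i=10 t=9 v=6: → [8,13); WM=11
i=11 t=15 v=2: → [15,17); WM=13
i=12 t=15 v=8: → [15,17); WM=13
i=13 t=18 v=4: → [18,20); WM=16
i=14 t=12 v=1: → [8,15); WM=16
i=15 t=18 v=8: → [18,20); WM=16
i=16 t=18 v=9: → [18,20); WM=16
i=17 t=20 v=8: → [20,22); WM=18
i=18 t=19 v=1: → [18,22); WM=18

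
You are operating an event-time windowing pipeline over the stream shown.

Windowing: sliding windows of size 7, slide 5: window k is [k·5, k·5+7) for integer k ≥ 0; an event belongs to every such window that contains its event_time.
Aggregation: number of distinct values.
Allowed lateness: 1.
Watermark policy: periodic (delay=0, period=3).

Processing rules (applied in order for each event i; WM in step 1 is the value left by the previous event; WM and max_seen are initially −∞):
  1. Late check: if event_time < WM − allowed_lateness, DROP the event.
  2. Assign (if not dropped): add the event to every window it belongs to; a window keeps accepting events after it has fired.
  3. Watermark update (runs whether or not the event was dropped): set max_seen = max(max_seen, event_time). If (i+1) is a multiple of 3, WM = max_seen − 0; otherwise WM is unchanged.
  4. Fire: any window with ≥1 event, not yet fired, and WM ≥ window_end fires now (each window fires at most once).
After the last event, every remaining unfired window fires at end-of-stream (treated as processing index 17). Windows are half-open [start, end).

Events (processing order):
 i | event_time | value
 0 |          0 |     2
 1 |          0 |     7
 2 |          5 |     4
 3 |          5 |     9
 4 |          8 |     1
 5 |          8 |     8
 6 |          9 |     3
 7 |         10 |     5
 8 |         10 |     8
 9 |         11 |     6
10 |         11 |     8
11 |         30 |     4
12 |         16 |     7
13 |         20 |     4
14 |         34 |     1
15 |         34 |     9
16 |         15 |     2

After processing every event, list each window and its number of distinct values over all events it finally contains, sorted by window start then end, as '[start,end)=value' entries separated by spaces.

i=0 t=0 v=2: → [0,7); WM=−∞
i=1 t=0 v=7: → [0,7); WM=−∞
i=2 t=5 v=4: → [5,12),[0,7); WM=5
i=3 t=5 v=9: → [5,12),[0,7); WM=5
i=4 t=8 v=1: → [5,12); WM=5
i=5 t=8 v=8: → [5,12); WM=8; [0,7) fires=4
i=6 t=9 v=3: → [5,12); WM=8
i=7 t=10 v=5: → [10,17),[5,12); WM=8
i=8 t=10 v=8: → [10,17),[5,12); WM=10
i=9 t=11 v=6: → [10,17),[5,12); WM=10
i=10 t=11 v=8: → [10,17),[5,12); WM=10
i=11 t=30 v=4: → [30,37),[25,32); WM=30; [5,12) fires=7 [10,17) fires=3
i=12 t=16 v=7: DROP (t<30-1); WM=30
i=13 t=20 v=4: DROP (t<30-1); WM=30
i=14 t=34 v=1: → [30,37); WM=34; [25,32) fires=1
i=15 t=34 v=9: → [30,37); WM=34
i=16 t=15 v=2: DROP (t<34-1); WM=34

[0,7)=4 [5,12)=7 [10,17)=3 [25,32)=1 [30,37)=3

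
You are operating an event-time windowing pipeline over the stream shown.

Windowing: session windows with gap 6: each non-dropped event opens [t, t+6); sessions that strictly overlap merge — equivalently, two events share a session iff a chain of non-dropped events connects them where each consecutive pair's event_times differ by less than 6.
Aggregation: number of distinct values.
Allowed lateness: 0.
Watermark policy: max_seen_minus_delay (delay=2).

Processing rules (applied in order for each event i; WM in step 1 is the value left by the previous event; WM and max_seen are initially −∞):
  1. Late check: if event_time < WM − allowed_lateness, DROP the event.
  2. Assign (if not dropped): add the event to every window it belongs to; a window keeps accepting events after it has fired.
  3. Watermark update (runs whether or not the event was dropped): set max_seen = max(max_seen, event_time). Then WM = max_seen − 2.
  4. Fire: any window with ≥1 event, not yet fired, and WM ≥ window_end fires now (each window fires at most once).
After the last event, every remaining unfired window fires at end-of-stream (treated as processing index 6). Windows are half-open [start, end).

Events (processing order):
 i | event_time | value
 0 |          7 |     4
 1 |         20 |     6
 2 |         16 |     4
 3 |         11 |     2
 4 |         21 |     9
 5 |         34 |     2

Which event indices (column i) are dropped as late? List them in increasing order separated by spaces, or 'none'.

i=0 t=7 v=4: → [7,13); WM=5
i=1 t=20 v=6: → [20,26); WM=18
i=2 t=16 v=4: DROP (t<18-0); WM=18
i=3 t=11 v=2: DROP (t<18-0); WM=18
i=4 t=21 v=9: → [20,27); WM=19
i=5 t=34 v=2: → [34,40); WM=32

2 3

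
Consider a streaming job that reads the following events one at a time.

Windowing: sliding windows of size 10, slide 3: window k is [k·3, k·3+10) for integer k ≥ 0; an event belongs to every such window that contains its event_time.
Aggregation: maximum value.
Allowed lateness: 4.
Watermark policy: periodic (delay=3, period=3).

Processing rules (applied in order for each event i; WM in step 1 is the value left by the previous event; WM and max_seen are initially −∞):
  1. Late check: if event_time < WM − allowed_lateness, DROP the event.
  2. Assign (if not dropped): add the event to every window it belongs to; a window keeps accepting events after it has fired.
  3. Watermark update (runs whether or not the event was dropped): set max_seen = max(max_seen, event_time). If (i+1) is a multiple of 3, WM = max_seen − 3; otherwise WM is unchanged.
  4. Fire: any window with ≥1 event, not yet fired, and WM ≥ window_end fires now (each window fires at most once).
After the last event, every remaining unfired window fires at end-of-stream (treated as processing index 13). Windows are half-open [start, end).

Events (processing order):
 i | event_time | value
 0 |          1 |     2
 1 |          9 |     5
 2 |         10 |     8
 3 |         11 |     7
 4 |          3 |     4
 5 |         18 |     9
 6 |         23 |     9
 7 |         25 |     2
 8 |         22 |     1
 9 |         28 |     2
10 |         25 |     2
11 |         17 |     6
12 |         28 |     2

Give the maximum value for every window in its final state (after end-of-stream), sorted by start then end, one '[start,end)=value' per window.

[0,10)=5 [3,13)=8 [6,16)=8 [9,19)=9 [12,22)=9 [15,25)=9 [18,28)=9 [21,31)=9 [24,34)=2 [27,37)=2

i=0 t=1 v=2: → [0,10); WM=−∞
i=1 t=9 v=5: → [9,19),[6,16),[3,13),[0,10); WM=−∞
i=2 t=10 v=8: → [9,19),[6,16),[3,13); WM=7
i=3 t=11 v=7: → [9,19),[6,16),[3,13); WM=7
i=4 t=3 v=4: → [3,13),[0,10); WM=7
i=5 t=18 v=9: → [18,28),[15,25),[12,22),[9,19); WM=15; [0,10) fires=5 [3,13) fires=8
i=6 t=23 v=9: → [21,31),[18,28),[15,25); WM=15
i=7 t=25 v=2: → [24,34),[21,31),[18,28); WM=15
i=8 t=22 v=1: → [21,31),[18,28),[15,25); WM=22; [6,16) fires=8 [9,19) fires=9 [12,22) fires=9
i=9 t=28 v=2: → [27,37),[24,34),[21,31); WM=22
i=10 t=25 v=2: → [24,34),[21,31),[18,28); WM=22
i=11 t=17 v=6: DROP (t<22-4); WM=25; [15,25) fires=9
i=12 t=28 v=2: → [27,37),[24,34),[21,31); WM=25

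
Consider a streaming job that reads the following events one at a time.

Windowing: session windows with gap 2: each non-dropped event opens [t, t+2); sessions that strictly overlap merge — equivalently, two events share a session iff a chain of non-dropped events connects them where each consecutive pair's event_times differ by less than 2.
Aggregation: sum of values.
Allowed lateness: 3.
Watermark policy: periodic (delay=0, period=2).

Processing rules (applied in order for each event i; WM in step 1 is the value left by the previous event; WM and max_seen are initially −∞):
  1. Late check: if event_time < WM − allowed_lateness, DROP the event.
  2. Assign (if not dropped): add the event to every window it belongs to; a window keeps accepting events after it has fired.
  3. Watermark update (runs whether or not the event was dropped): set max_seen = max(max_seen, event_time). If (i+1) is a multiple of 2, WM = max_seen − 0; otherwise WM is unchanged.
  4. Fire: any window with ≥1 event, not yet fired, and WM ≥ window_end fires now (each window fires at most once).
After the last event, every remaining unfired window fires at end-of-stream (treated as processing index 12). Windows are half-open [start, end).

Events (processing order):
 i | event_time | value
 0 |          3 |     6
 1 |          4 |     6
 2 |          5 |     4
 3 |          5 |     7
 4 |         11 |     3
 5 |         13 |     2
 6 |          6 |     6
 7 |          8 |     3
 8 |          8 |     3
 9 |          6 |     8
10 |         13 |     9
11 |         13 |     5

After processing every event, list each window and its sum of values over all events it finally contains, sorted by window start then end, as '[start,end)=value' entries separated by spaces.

i=0 t=3 v=6: → [3,5); WM=−∞
i=1 t=4 v=6: → [3,6); WM=4
i=2 t=5 v=4: → [3,7); WM=4
i=3 t=5 v=7: → [3,7); WM=5
i=4 t=11 v=3: → [11,13); WM=5
i=5 t=13 v=2: → [13,15); WM=13
i=6 t=6 v=6: DROP (t<13-3); WM=13
i=7 t=8 v=3: DROP (t<13-3); WM=13
i=8 t=8 v=3: DROP (t<13-3); WM=13
i=9 t=6 v=8: DROP (t<13-3); WM=13
i=10 t=13 v=9: → [13,15); WM=13
i=11 t=13 v=5: → [13,15); WM=13

[3,7)=23 [11,13)=3 [13,15)=16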